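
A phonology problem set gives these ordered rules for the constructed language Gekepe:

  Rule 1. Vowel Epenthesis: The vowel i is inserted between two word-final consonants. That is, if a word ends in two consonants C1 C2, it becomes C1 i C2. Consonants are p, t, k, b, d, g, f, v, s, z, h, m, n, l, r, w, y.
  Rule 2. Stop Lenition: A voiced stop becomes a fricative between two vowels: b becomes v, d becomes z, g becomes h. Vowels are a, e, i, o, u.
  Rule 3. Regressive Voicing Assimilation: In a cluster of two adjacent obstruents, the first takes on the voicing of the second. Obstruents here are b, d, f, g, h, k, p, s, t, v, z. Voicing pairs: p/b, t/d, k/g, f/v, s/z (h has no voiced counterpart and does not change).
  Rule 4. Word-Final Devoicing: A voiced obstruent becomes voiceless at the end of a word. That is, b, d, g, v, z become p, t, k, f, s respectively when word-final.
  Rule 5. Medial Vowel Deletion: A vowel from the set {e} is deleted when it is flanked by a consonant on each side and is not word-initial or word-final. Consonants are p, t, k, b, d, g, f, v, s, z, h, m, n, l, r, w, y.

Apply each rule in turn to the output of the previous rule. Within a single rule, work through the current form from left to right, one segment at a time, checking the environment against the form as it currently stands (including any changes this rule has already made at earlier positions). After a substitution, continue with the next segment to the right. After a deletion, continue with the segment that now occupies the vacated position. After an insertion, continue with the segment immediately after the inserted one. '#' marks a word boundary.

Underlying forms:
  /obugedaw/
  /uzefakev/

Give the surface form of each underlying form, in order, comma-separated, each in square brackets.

[ovuhzaw], [uzfakf]

/obugedaw/:
  Rule 1 Vowel Epenthesis: no change — [obugedaw]
  Rule 2 Stop Lenition: [obugedaw] → [ovuhezaw]
  Rule 3 Regressive Voicing Assimilation: no change — [ovuhezaw]
  Rule 4 Word-Final Devoicing: no change — [ovuhezaw]
  Rule 5 Medial Vowel Deletion: [ovuhezaw] → [ovuhzaw]
/uzefakev/:
  Rule 1 Vowel Epenthesis: no change — [uzefakev]
  Rule 2 Stop Lenition: no change — [uzefakev]
  Rule 3 Regressive Voicing Assimilation: no change — [uzefakev]
  Rule 4 Word-Final Devoicing: [uzefakev] → [uzefakef]
  Rule 5 Medial Vowel Deletion: [uzefakef] → [uzfakf]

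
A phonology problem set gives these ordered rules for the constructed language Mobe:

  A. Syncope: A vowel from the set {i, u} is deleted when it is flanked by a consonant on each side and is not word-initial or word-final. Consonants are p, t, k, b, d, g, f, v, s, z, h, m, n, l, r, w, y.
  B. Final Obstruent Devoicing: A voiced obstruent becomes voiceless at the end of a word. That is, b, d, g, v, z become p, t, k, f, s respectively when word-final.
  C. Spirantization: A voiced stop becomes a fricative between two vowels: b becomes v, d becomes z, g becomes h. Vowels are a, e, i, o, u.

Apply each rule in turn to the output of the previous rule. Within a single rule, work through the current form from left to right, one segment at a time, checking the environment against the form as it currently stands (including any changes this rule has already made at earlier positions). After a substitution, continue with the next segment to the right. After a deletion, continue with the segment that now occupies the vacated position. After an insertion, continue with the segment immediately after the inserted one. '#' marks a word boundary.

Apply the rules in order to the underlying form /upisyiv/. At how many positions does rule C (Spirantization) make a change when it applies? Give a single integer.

A Syncope: [upisyiv] → [upsyv]
B Final Obstruent Devoicing: [upsyv] → [upsyf]
C Spirantization: no change — [upsyf]
Rule C changed 0 position(s).

0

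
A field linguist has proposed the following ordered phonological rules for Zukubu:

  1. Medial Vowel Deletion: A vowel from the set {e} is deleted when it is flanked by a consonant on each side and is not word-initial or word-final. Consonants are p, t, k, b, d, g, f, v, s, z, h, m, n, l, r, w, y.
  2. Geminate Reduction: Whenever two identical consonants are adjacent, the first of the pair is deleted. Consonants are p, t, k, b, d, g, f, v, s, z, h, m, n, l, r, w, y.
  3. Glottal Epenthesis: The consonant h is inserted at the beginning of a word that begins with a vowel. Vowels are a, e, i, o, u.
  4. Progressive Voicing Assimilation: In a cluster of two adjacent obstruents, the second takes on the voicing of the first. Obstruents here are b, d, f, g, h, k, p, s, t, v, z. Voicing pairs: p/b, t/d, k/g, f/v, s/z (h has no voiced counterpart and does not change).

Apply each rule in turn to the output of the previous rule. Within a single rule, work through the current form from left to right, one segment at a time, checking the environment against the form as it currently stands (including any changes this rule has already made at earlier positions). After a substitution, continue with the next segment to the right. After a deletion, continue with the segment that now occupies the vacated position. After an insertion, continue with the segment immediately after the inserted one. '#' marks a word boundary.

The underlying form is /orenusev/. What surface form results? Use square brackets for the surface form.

1 Medial Vowel Deletion: [orenusev] → [ornusv]
2 Geminate Reduction: no change — [ornusv]
3 Glottal Epenthesis: [ornusv] → [hornusv]
4 Progressive Voicing Assimilation: [hornusv] → [hornusf]

[hornusf]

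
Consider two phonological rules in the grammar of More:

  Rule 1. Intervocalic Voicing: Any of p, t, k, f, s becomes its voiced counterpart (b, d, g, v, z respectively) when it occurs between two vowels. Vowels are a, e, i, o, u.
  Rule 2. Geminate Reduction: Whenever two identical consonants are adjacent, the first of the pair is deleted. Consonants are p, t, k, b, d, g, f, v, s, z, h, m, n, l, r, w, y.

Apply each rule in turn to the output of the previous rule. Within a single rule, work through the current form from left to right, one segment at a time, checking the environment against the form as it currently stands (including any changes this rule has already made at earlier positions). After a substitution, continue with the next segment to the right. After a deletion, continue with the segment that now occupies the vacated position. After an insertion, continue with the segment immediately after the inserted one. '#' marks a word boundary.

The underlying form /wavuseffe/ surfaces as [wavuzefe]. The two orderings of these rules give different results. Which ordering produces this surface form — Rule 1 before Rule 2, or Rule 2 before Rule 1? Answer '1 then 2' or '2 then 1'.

1 then 2

Order 1 then 2:
  1 Intervocalic Voicing: [wavuseffe] → [wavuzeffe]
  2 Geminate Reduction: [wavuzeffe] → [wavuzefe]
  result: [wavuzefe]
Order 2 then 1:
  2 Geminate Reduction: [wavuseffe] → [wavusefe]
  1 Intervocalic Voicing: [wavusefe] → [wavuzeve]
  result: [wavuzeve]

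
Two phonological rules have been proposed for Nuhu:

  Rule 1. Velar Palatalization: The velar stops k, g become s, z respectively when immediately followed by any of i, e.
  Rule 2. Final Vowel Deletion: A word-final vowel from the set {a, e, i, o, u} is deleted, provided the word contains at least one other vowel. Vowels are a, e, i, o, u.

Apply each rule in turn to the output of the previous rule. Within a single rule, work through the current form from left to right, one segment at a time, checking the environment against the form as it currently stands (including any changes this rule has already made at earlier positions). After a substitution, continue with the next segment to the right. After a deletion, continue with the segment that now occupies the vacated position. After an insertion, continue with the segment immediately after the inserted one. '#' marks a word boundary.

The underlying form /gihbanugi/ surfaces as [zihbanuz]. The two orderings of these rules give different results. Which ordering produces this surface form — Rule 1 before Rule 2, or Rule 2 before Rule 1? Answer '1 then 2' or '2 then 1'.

1 then 2

Order 1 then 2:
  1 Velar Palatalization: [gihbanugi] → [zihbanuzi]
  2 Final Vowel Deletion: [zihbanuzi] → [zihbanuz]
  result: [zihbanuz]
Order 2 then 1:
  2 Final Vowel Deletion: [gihbanugi] → [gihbanug]
  1 Velar Palatalization: [gihbanug] → [zihbanug]
  result: [zihbanug]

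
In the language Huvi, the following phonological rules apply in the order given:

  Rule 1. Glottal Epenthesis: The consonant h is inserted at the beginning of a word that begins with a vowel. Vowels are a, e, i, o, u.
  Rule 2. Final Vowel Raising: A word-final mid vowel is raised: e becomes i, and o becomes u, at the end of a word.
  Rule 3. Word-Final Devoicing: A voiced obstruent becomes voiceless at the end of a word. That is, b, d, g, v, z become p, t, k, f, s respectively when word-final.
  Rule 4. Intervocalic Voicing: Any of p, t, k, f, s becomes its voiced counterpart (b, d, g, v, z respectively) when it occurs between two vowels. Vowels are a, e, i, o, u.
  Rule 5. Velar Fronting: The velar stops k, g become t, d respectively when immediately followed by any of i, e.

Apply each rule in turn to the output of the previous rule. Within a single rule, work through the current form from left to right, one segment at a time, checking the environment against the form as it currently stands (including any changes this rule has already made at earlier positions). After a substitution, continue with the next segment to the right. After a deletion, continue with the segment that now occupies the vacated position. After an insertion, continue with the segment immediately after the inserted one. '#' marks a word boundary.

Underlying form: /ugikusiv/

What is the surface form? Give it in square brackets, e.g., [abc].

[hudiguzif]

Rule 1 Glottal Epenthesis: [ugikusiv] → [hugikusiv]
Rule 2 Final Vowel Raising: no change — [hugikusiv]
Rule 3 Word-Final Devoicing: [hugikusiv] → [hugikusif]
Rule 4 Intervocalic Voicing: [hugikusif] → [hugiguzif]
Rule 5 Velar Fronting: [hugiguzif] → [hudiguzif]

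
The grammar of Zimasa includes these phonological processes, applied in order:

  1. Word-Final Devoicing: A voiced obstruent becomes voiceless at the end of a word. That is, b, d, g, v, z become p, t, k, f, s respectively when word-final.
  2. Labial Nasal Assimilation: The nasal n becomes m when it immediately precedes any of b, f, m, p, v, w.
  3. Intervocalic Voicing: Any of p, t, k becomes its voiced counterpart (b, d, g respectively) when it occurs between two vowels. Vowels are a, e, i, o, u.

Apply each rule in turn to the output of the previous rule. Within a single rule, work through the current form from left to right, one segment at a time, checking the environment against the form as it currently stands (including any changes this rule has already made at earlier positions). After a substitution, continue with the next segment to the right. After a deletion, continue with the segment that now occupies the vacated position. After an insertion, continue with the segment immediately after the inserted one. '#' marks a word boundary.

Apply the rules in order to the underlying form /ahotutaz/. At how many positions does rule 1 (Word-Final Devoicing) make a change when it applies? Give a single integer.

1 Word-Final Devoicing: [ahotutaz] → [ahotutas]
2 Labial Nasal Assimilation: no change — [ahotutas]
3 Intervocalic Voicing: [ahotutas] → [ahodudas]
Rule 1 changed 1 position(s).

1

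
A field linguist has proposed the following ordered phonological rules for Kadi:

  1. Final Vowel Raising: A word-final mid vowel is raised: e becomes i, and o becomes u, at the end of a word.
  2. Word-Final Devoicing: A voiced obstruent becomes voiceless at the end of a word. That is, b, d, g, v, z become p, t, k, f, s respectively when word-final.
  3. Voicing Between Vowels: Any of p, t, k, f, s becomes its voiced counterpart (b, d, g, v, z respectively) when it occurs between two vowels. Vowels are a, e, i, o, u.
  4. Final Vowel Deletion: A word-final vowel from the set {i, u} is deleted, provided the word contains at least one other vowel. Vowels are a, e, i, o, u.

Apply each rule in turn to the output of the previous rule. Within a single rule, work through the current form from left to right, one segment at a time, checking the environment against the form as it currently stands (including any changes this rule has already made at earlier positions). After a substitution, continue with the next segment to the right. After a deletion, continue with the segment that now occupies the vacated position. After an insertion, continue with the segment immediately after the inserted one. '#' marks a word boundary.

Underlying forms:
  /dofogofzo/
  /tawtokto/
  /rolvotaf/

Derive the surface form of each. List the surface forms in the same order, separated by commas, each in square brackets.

/dofogofzo/:
  1 Final Vowel Raising: [dofogofzo] → [dofogofzu]
  2 Word-Final Devoicing: no change — [dofogofzu]
  3 Voicing Between Vowels: [dofogofzu] → [dovogofzu]
  4 Final Vowel Deletion: [dovogofzu] → [dovogofz]
/tawtokto/:
  1 Final Vowel Raising: [tawtokto] → [tawtoktu]
  2 Word-Final Devoicing: no change — [tawtoktu]
  3 Voicing Between Vowels: no change — [tawtoktu]
  4 Final Vowel Deletion: [tawtoktu] → [tawtokt]
/rolvotaf/:
  1 Final Vowel Raising: no change — [rolvotaf]
  2 Word-Final Devoicing: no change — [rolvotaf]
  3 Voicing Between Vowels: [rolvotaf] → [rolvodaf]
  4 Final Vowel Deletion: no change — [rolvodaf]

[dovogofz], [tawtokt], [rolvodaf]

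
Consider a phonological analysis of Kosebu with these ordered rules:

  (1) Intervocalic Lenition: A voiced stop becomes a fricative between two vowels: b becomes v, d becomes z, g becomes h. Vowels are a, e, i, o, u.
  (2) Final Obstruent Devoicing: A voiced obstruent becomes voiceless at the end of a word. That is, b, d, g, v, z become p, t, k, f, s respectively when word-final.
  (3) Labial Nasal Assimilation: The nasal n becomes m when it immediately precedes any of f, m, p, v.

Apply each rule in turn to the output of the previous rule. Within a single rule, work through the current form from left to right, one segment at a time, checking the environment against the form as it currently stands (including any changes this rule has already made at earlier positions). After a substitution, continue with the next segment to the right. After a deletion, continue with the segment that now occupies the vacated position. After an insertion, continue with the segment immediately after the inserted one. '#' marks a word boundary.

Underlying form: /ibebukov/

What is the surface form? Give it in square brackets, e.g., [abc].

(1) Intervocalic Lenition: [ibebukov] → [ivevukov]
(2) Final Obstruent Devoicing: [ivevukov] → [ivevukof]
(3) Labial Nasal Assimilation: no change — [ivevukof]

[ivevukof]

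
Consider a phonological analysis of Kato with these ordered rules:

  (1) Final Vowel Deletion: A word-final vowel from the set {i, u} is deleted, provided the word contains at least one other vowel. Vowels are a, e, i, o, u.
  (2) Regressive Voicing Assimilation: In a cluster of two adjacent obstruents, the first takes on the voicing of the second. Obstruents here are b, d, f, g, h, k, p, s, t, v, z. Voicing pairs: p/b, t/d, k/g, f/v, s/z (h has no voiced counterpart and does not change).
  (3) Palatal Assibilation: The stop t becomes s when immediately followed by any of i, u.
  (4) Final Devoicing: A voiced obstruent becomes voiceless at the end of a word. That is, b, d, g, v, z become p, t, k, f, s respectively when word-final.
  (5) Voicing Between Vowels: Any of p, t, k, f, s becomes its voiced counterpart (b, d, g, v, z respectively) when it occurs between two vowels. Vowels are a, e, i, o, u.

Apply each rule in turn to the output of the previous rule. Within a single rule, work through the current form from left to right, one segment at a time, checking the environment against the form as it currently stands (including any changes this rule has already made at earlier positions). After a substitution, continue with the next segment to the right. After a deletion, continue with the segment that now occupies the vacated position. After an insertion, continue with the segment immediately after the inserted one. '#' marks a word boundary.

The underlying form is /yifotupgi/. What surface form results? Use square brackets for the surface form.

[yivozubk]

(1) Final Vowel Deletion: [yifotupgi] → [yifotupg]
(2) Regressive Voicing Assimilation: [yifotupg] → [yifotubg]
(3) Palatal Assibilation: [yifotubg] → [yifosubg]
(4) Final Devoicing: [yifosubg] → [yifosubk]
(5) Voicing Between Vowels: [yifosubk] → [yivozubk]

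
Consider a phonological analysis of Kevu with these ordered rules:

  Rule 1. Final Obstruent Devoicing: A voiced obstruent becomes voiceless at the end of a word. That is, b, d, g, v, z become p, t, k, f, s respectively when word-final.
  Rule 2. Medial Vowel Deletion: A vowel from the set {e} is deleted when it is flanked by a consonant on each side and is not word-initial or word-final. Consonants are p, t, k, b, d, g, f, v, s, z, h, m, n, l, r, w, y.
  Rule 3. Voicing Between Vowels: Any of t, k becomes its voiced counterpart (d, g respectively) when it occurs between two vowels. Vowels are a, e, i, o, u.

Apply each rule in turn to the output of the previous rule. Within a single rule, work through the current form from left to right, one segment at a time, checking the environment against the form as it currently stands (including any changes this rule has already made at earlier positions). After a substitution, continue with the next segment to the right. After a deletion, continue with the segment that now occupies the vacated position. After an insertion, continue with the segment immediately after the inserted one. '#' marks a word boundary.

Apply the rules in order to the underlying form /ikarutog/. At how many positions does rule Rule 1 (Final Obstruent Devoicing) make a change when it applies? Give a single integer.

1

Rule 1 Final Obstruent Devoicing: [ikarutog] → [ikarutok]
Rule 2 Medial Vowel Deletion: no change — [ikarutok]
Rule 3 Voicing Between Vowels: [ikarutok] → [igarudok]
Rule Rule 1 changed 1 position(s).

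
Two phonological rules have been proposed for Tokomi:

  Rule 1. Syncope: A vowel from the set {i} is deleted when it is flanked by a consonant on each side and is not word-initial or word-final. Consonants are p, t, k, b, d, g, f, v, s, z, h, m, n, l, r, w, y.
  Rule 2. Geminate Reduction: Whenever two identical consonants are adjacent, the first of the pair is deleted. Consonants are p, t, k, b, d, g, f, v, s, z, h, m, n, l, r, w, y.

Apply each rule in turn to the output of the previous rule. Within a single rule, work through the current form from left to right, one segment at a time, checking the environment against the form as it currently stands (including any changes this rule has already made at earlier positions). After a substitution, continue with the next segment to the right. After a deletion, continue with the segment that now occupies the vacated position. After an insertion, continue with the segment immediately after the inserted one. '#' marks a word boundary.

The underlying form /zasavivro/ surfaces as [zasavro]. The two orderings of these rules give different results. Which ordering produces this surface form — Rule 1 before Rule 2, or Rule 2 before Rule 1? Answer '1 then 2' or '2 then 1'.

Order 1 then 2:
  1 Syncope: [zasavivro] → [zasavvro]
  2 Geminate Reduction: [zasavvro] → [zasavro]
  result: [zasavro]
Order 2 then 1:
  2 Geminate Reduction: no change — [zasavivro]
  1 Syncope: [zasavivro] → [zasavvro]
  result: [zasavvro]

1 then 2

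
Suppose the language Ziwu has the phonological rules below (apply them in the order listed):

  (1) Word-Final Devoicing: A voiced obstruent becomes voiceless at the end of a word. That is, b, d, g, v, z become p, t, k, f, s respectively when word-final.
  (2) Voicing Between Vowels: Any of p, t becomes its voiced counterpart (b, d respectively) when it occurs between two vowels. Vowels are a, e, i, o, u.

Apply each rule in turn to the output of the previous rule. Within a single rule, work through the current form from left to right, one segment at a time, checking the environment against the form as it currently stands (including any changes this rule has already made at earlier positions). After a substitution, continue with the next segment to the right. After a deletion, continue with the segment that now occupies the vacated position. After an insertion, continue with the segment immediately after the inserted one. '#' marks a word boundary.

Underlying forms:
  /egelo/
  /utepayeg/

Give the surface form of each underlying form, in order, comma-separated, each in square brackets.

/egelo/:
  (1) Word-Final Devoicing: no change — [egelo]
  (2) Voicing Between Vowels: no change — [egelo]
/utepayeg/:
  (1) Word-Final Devoicing: [utepayeg] → [utepayek]
  (2) Voicing Between Vowels: [utepayek] → [udebayek]

[egelo], [udebayek]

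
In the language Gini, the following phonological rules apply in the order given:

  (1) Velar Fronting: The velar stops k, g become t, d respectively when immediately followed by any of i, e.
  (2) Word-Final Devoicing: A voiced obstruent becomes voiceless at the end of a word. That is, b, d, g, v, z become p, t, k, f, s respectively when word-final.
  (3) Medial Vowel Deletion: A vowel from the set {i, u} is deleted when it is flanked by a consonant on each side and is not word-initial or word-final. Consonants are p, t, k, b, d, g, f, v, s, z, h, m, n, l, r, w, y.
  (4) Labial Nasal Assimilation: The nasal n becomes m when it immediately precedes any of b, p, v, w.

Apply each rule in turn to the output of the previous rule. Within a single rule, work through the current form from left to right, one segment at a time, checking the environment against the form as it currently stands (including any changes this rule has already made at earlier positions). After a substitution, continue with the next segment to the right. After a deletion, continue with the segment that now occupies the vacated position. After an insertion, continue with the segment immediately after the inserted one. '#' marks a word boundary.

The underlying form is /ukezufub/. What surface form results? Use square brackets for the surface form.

(1) Velar Fronting: [ukezufub] → [utezufub]
(2) Word-Final Devoicing: [utezufub] → [utezufup]
(3) Medial Vowel Deletion: [utezufup] → [utezfp]
(4) Labial Nasal Assimilation: no change — [utezfp]

[utezfp]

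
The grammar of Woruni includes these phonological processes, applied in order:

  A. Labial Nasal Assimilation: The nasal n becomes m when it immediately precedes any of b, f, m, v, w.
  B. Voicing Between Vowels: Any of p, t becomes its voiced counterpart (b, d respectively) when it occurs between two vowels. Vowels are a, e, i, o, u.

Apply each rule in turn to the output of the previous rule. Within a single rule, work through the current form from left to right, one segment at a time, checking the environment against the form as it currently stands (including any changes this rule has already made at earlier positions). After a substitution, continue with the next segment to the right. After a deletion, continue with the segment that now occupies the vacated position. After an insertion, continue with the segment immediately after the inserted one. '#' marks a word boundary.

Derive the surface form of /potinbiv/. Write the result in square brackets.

[podimbiv]

A Labial Nasal Assimilation: [potinbiv] → [potimbiv]
B Voicing Between Vowels: [potimbiv] → [podimbiv]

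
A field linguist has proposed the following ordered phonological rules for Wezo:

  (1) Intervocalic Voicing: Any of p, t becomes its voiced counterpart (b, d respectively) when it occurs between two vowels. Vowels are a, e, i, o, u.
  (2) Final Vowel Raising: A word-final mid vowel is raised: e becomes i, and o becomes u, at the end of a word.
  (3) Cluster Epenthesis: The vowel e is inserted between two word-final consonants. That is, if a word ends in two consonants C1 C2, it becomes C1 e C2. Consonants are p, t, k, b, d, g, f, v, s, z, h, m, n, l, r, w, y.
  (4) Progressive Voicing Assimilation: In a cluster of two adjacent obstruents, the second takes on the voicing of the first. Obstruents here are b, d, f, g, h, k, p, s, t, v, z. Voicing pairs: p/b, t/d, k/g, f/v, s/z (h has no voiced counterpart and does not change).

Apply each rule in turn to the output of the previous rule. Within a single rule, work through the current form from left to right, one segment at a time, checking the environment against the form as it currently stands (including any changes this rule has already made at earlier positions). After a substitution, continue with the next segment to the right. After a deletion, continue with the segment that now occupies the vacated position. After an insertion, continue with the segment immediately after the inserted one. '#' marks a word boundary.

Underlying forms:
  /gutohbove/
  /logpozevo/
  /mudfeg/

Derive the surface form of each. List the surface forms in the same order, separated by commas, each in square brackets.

/gutohbove/:
  (1) Intervocalic Voicing: [gutohbove] → [gudohbove]
  (2) Final Vowel Raising: [gudohbove] → [gudohbovi]
  (3) Cluster Epenthesis: no change — [gudohbovi]
  (4) Progressive Voicing Assimilation: [gudohbovi] → [gudohpovi]
/logpozevo/:
  (1) Intervocalic Voicing: no change — [logpozevo]
  (2) Final Vowel Raising: [logpozevo] → [logpozevu]
  (3) Cluster Epenthesis: no change — [logpozevu]
  (4) Progressive Voicing Assimilation: [logpozevu] → [logbozevu]
/mudfeg/:
  (1) Intervocalic Voicing: no change — [mudfeg]
  (2) Final Vowel Raising: no change — [mudfeg]
  (3) Cluster Epenthesis: no change — [mudfeg]
  (4) Progressive Voicing Assimilation: [mudfeg] → [mudveg]

[gudohpovi], [logbozevu], [mudveg]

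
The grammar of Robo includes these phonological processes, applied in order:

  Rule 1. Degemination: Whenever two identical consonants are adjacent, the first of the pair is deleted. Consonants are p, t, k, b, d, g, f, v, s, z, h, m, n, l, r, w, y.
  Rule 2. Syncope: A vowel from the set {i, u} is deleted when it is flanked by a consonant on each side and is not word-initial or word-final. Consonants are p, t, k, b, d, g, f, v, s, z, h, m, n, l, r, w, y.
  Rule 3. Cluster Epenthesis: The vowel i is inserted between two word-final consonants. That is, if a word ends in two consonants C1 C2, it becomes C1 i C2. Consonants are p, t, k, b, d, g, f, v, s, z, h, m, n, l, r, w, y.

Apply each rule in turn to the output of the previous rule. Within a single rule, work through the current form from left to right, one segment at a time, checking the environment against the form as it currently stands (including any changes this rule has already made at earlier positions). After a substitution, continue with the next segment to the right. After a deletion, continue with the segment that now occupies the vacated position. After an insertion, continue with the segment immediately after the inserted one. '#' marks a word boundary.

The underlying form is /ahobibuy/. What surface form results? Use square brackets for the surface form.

[ahobbiy]

Rule 1 Degemination: no change — [ahobibuy]
Rule 2 Syncope: [ahobibuy] → [ahobby]
Rule 3 Cluster Epenthesis: [ahobby] → [ahobbiy]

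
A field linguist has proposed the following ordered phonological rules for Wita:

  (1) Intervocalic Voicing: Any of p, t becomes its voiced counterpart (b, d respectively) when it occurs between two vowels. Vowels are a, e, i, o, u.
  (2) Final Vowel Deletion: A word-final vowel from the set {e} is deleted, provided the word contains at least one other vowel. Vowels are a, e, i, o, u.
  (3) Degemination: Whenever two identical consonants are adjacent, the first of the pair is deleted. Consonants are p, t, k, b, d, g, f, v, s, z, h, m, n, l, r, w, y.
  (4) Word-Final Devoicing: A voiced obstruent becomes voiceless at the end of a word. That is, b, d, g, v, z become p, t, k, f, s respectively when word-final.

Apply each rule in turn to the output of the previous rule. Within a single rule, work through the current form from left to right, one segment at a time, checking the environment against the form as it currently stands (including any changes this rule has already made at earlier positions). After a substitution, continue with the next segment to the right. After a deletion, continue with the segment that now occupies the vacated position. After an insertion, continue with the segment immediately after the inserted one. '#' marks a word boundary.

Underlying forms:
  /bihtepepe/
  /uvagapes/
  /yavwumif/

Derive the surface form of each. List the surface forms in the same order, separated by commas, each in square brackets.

[bihtebep], [uvagabes], [yavwumif]

/bihtepepe/:
  (1) Intervocalic Voicing: [bihtepepe] → [bihtebebe]
  (2) Final Vowel Deletion: [bihtebebe] → [bihtebeb]
  (3) Degemination: no change — [bihtebeb]
  (4) Word-Final Devoicing: [bihtebeb] → [bihtebep]
/uvagapes/:
  (1) Intervocalic Voicing: [uvagapes] → [uvagabes]
  (2) Final Vowel Deletion: no change — [uvagabes]
  (3) Degemination: no change — [uvagabes]
  (4) Word-Final Devoicing: no change — [uvagabes]
/yavwumif/:
  (1) Intervocalic Voicing: no change — [yavwumif]
  (2) Final Vowel Deletion: no change — [yavwumif]
  (3) Degemination: no change — [yavwumif]
  (4) Word-Final Devoicing: no change — [yavwumif]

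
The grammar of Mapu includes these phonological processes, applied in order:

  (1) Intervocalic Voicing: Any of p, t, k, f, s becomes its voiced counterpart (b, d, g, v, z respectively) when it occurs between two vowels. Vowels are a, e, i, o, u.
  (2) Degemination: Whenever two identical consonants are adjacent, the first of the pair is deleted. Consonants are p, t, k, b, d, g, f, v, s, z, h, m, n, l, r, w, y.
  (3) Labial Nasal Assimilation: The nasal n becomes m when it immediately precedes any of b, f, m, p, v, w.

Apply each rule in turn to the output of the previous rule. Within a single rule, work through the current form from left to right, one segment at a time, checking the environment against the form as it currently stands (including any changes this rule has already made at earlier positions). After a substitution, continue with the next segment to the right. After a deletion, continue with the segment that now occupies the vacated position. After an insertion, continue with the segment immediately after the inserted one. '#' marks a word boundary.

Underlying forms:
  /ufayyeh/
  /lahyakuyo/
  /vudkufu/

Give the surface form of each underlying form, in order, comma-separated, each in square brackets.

/ufayyeh/:
  (1) Intervocalic Voicing: [ufayyeh] → [uvayyeh]
  (2) Degemination: [uvayyeh] → [uvayeh]
  (3) Labial Nasal Assimilation: no change — [uvayeh]
/lahyakuyo/:
  (1) Intervocalic Voicing: [lahyakuyo] → [lahyaguyo]
  (2) Degemination: no change — [lahyaguyo]
  (3) Labial Nasal Assimilation: no change — [lahyaguyo]
/vudkufu/:
  (1) Intervocalic Voicing: [vudkufu] → [vudkuvu]
  (2) Degemination: no change — [vudkuvu]
  (3) Labial Nasal Assimilation: no change — [vudkuvu]

[uvayeh], [lahyaguyo], [vudkuvu]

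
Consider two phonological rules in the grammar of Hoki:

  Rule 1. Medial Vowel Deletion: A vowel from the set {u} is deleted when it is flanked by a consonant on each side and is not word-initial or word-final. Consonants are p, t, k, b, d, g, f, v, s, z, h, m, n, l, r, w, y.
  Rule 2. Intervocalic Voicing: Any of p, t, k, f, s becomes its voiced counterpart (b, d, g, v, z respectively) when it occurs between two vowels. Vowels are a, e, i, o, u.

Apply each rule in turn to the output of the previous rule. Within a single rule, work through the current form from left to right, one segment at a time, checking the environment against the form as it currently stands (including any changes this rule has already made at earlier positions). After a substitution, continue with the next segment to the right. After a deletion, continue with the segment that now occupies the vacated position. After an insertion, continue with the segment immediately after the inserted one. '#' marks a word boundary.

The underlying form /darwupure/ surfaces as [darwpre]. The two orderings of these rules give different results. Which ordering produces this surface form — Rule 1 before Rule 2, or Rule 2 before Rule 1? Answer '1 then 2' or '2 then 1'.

Order 1 then 2:
  1 Medial Vowel Deletion: [darwupure] → [darwpre]
  2 Intervocalic Voicing: no change — [darwpre]
  result: [darwpre]
Order 2 then 1:
  2 Intervocalic Voicing: [darwupure] → [darwubure]
  1 Medial Vowel Deletion: [darwubure] → [darwbre]
  result: [darwbre]

1 then 2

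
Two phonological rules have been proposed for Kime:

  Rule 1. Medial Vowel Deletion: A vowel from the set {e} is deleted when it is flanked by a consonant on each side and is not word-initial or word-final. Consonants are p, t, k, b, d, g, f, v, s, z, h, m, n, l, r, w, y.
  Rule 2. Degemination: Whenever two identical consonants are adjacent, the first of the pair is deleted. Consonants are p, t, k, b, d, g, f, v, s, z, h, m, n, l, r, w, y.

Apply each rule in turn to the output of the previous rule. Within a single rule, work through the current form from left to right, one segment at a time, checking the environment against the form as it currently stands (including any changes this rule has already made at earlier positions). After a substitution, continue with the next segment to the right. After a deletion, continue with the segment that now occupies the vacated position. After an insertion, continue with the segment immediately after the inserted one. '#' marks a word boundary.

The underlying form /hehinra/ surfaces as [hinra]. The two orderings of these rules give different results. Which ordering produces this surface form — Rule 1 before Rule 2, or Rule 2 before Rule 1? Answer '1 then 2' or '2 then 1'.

Order 1 then 2:
  1 Medial Vowel Deletion: [hehinra] → [hhinra]
  2 Degemination: [hhinra] → [hinra]
  result: [hinra]
Order 2 then 1:
  2 Degemination: no change — [hehinra]
  1 Medial Vowel Deletion: [hehinra] → [hhinra]
  result: [hhinra]

1 then 2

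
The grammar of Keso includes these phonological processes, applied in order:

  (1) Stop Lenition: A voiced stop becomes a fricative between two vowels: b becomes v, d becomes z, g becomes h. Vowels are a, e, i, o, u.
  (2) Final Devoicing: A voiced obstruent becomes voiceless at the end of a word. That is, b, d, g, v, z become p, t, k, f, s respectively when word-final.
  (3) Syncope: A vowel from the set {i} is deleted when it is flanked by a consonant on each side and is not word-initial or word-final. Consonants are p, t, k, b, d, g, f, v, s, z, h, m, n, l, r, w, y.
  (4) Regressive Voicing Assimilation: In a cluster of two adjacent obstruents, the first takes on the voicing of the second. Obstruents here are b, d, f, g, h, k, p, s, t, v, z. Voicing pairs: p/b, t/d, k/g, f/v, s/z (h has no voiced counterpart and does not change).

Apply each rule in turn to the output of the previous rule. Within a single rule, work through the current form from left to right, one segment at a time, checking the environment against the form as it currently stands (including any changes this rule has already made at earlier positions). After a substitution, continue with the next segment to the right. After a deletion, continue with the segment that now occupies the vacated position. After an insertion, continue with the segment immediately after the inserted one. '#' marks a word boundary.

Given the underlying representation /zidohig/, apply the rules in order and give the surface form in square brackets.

[zzohk]

(1) Stop Lenition: [zidohig] → [zizohig]
(2) Final Devoicing: [zizohig] → [zizohik]
(3) Syncope: [zizohik] → [zzohk]
(4) Regressive Voicing Assimilation: no change — [zzohk]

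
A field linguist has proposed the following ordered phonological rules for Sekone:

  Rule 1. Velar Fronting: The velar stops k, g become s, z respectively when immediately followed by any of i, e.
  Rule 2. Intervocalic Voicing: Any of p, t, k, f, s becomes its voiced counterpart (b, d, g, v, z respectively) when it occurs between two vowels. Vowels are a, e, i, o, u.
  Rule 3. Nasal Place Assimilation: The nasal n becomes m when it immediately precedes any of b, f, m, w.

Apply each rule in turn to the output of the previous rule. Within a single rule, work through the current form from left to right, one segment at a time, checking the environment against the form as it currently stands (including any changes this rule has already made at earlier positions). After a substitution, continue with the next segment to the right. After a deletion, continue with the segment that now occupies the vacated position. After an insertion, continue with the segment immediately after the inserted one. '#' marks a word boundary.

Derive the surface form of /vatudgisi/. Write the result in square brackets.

[vadudzizi]

Rule 1 Velar Fronting: [vatudgisi] → [vatudzisi]
Rule 2 Intervocalic Voicing: [vatudzisi] → [vadudzizi]
Rule 3 Nasal Place Assimilation: no change — [vadudzizi]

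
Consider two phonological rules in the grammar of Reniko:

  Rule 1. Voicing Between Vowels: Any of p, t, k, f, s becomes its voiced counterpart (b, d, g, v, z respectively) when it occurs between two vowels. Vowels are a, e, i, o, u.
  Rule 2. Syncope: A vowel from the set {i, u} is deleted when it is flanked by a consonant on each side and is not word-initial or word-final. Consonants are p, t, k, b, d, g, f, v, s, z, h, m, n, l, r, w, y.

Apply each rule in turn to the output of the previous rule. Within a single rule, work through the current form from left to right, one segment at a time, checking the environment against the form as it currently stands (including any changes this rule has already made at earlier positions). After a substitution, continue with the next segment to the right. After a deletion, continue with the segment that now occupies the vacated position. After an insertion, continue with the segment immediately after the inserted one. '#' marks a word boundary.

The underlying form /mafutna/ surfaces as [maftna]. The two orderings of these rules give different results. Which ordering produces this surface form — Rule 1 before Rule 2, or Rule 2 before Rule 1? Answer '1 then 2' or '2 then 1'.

Order 1 then 2:
  1 Voicing Between Vowels: [mafutna] → [mavutna]
  2 Syncope: [mavutna] → [mavtna]
  result: [mavtna]
Order 2 then 1:
  2 Syncope: [mafutna] → [maftna]
  1 Voicing Between Vowels: no change — [maftna]
  result: [maftna]

2 then 1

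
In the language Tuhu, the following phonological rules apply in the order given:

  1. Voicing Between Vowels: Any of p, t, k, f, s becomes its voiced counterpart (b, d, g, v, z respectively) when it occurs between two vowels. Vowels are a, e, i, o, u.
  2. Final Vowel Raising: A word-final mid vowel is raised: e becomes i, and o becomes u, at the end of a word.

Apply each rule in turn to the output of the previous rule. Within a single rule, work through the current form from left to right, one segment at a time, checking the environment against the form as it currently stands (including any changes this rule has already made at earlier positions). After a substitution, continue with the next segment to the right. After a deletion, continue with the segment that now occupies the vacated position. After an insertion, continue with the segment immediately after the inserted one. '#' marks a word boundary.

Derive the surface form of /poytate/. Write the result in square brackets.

1 Voicing Between Vowels: [poytate] → [poytade]
2 Final Vowel Raising: [poytade] → [poytadi]

[poytadi]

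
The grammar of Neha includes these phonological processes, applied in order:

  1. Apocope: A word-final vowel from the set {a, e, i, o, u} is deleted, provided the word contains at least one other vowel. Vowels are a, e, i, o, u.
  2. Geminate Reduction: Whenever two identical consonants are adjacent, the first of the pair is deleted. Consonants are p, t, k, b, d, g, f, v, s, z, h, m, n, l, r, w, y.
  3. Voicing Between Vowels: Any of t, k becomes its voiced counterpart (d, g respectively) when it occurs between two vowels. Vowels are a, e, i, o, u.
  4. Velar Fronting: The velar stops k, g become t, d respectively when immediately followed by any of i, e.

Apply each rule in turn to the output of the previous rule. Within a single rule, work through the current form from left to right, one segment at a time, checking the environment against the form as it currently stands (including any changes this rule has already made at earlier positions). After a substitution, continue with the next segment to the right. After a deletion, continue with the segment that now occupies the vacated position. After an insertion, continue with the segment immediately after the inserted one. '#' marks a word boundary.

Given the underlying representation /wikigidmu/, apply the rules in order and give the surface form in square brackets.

1 Apocope: [wikigidmu] → [wikigidm]
2 Geminate Reduction: no change — [wikigidm]
3 Voicing Between Vowels: [wikigidm] → [wigigidm]
4 Velar Fronting: [wigigidm] → [widididm]

[widididm]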